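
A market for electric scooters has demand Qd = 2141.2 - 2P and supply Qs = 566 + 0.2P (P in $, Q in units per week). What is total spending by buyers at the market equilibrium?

At equilibrium Qd = Qs, so 2141.2 - 2P = 566 + 0.2P; collecting terms, 1575.2 = 2.2P and P* = 716.
Then Q* = 2141.2 - 2(716) = 709.2.
Total spending by buyers = P* × Q* = 716 × 709.2 = 507787.2.

Total spending by buyers = 507787.2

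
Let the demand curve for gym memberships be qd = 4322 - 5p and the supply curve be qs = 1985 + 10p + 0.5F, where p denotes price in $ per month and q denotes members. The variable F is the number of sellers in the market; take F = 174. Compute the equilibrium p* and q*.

With F = 174, supply is qs = 2072 + 10p.
The market clears where 4322 - 5p = 2072 + 10p. Rearranging, 15p = 2250, hence p* = 150.
Plugging p* into demand: q* = 4322 - 5(150) = 3572.

p* = 150, q* = 3572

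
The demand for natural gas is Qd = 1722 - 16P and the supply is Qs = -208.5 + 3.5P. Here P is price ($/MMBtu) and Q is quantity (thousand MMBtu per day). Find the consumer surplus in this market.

Equating demand and supply, 1722 - 16P = -208.5 + 3.5P gives 19.5P = 1930.5, so P* = 99.
From the demand curve, Q* = 1722 - 16(99) = 138.
Demand choke price (Qd = 0): P = 1722/16 = 107.625. Consumer surplus = ½ × (107.625 - 99) × 138 = 595.125.

Consumer surplus = 595.125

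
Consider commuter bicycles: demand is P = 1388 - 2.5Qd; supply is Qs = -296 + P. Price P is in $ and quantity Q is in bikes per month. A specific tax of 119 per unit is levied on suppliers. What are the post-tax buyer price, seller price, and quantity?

In direct form, Qd = 555.2 - 0.4P.
Suppliers keep P_s = P_b - 119 per unit, so supply in terms of the buyer price is Qs = -415 + P_b.
Equate demand and the shifted supply: 555.2 - 0.4P_b = -415 + P_b, giving 1.4P_b = 970.2, so P_b = 693.
Then P_s = 693 - 119 = 574 and Q = 555.2 - 0.4(693) = 278.

P_b = 693, P_s = 574, Q = 278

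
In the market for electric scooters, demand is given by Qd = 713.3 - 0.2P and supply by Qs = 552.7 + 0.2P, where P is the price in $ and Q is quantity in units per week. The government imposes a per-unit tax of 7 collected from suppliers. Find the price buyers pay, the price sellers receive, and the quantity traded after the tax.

Suppliers keep P_s = P_b - 7 per unit, so supply in terms of the buyer price is Qs = 551.3 + 0.2P_b.
Equate demand and the shifted supply: 713.3 - 0.2P_b = 551.3 + 0.2P_b, giving 0.4P_b = 162, so P_b = 405.
So P_s = 398 and the quantity traded is Q = 713.3 - 0.2(405) = 632.3.

P_b = 405, P_s = 398, Q = 632.3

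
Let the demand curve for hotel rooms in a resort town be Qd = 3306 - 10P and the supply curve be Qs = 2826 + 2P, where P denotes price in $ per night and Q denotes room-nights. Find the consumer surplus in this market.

Set Qd = Qs: 3306 - 10P = 2826 + 2P, so 480 = 12P and P* = 40.
From the demand curve, Q* = 3306 - 10(40) = 2906.
Demand choke price (Qd = 0): P = 3306/10 = 330.6. Consumer surplus = ½ × (330.6 - 40) × 2906 = 422241.8.

Consumer surplus = 422241.8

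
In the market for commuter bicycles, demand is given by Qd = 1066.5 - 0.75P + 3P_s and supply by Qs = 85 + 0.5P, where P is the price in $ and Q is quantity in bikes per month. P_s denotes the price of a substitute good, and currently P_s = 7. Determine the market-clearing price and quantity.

P* = 802, Q* = 486

With P_s = 7, demand is Qd = 1087.5 - 0.75P.
The market clears where 1087.5 - 0.75P = 85 + 0.5P. Rearranging, 1.25P = 1002.5, hence P* = 802.
Substitute back: Q* = 1087.5 - 0.75(802) = 486.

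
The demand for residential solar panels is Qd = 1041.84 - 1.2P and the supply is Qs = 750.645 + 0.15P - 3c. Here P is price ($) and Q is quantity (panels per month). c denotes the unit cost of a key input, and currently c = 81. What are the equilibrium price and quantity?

With c = 81, supply is Qs = 507.645 + 0.15P.
The market clears where 1041.84 - 1.2P = 507.645 + 0.15P. Rearranging, 1.35P = 534.195, hence P* = 395.7.
Then Q* = 1041.84 - 1.2(395.7) = 567.

P* = 395.7, Q* = 567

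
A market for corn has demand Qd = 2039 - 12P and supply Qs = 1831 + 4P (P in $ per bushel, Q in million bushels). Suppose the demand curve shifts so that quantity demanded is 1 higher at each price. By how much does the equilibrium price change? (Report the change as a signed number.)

ΔP = 0.0625

The market clears where 2039 - 12P = 1831 + 4P. Rearranging, 16P = 208, hence P* = 13.
Plugging P* into demand: Q* = 2039 - 12(13) = 1883.
After the shift, demand is Qd = 2040 - 12P.
The new intersection has 209 = 16P, i.e. P = 13.0625, Q = 1883.25.
ΔP = 13.0625 - 13 = 0.0625.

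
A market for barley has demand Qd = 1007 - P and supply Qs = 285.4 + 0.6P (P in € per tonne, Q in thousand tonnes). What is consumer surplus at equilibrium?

Equating demand and supply, 1007 - P = 285.4 + 0.6P gives 1.6P = 721.6, so P* = 451.
Then Q* = 1007 - 451 = 556.
Demand choke price (Qd = 0): P = 1007. Consumer surplus = ½ × (1007 - 451) × 556 = 154568.

Consumer surplus = 154568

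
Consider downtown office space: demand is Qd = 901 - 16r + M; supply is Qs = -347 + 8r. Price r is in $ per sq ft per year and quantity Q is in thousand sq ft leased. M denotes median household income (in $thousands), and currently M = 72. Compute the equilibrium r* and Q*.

r* = 55, Q* = 93

With M = 72, demand is Qd = 973 - 16r.
Set Qd = Qs: 973 - 16r = -347 + 8r, so 1320 = 24r and r* = 55.
From the demand curve, Q* = 973 - 16(55) = 93.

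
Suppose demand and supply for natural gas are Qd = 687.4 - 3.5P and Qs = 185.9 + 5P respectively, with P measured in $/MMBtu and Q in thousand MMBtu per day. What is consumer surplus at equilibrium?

Consumer surplus = 33037.83

The market clears where 687.4 - 3.5P = 185.9 + 5P. Rearranging, 8.5P = 501.5, hence P* = 59.
From the demand curve, Q* = 687.4 - 3.5(59) = 480.9.
Demand choke price (Qd = 0): P = 687.4/3.5 = 196.4. Consumer surplus = ½ × (196.4 - 59) × 480.9 = 33037.83.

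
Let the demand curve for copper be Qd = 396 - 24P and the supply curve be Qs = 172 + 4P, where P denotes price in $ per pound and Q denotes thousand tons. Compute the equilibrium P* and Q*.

P* = 8, Q* = 204

Equating demand and supply, 396 - 24P = 172 + 4P gives 28P = 224, so P* = 8.
From the demand curve, Q* = 396 - 24(8) = 204.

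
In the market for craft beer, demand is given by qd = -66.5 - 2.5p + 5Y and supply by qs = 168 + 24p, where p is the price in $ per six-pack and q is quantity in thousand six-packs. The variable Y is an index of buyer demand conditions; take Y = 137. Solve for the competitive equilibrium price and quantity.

p* = 17, q* = 576

With Y = 137, demand is qd = 618.5 - 2.5p.
Set qd = qs: 618.5 - 2.5p = 168 + 24p, so 450.5 = 26.5p and p* = 17.
Plugging p* into demand: q* = 618.5 - 2.5(17) = 576.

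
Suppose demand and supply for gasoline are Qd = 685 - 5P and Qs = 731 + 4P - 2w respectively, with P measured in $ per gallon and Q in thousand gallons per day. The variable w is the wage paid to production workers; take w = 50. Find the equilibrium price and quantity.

With w = 50, supply is Qs = 631 + 4P.
Set Qd = Qs: 685 - 5P = 631 + 4P, so 54 = 9P and P* = 6.
From the demand curve, Q* = 685 - 5(6) = 655.

P* = 6, Q* = 655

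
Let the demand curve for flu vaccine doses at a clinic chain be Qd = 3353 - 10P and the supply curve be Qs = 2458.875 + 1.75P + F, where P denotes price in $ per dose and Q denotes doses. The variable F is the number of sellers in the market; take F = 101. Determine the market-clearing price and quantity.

P* = 67.5, Q* = 2678

With F = 101, supply is Qs = 2559.875 + 1.75P.
Set Qd = Qs: 3353 - 10P = 2559.875 + 1.75P, so 793.125 = 11.75P and P* = 67.5.
From the demand curve, Q* = 3353 - 10(67.5) = 2678.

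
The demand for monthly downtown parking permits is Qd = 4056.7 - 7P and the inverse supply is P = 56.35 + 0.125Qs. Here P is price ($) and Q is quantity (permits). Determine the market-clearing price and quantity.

P* = 300.5, Q* = 1953.2

Inverting to quantity form: Qs = -450.8 + 8P.
The market clears where 4056.7 - 7P = -450.8 + 8P. Rearranging, 15P = 4507.5, hence P* = 300.5.
From the demand curve, Q* = 4056.7 - 7(300.5) = 1953.2.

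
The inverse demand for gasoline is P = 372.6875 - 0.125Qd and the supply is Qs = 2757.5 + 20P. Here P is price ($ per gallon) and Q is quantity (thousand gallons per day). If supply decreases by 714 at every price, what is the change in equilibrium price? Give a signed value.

Inverting to quantity form: Qd = 2981.5 - 8P.
Set Qd = Qs: 2981.5 - 8P = 2757.5 + 20P, so 224 = 28P and P* = 8.
From the demand curve, Q* = 2981.5 - 8(8) = 2917.5.
After the shift, supply is Qs = 2043.5 + 20P.
New equilibrium: 938 = 28P, so P = 33.5 and Q = 2713.5.
ΔP = 33.5 - 8 = 25.5.

ΔP = 25.5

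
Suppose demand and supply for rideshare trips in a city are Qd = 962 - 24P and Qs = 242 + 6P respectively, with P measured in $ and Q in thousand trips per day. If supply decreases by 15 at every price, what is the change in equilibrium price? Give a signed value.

Set Qd = Qs: 962 - 24P = 242 + 6P, so 720 = 30P and P* = 24.
Substitute back: Q* = 962 - 24(24) = 386.
After the shift, supply is Qs = 227 + 6P.
New equilibrium: 735 = 30P, so P = 24.5 and Q = 374.
ΔP = 24.5 - 24 = 0.5.

ΔP = 0.5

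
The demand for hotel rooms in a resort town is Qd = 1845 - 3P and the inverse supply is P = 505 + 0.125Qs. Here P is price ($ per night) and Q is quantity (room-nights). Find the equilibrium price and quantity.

Inverting to quantity form: Qs = -4040 + 8P.
Equating demand and supply, 1845 - 3P = -4040 + 8P gives 11P = 5885, so P* = 535.
Plugging P* into demand: Q* = 1845 - 3(535) = 240.

P* = 535, Q* = 240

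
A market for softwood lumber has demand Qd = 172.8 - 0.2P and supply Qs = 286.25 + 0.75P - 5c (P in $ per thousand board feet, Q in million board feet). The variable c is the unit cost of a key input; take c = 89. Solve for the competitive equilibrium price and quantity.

P* = 349, Q* = 103

With c = 89, supply is Qs = -158.75 + 0.75P.
At equilibrium Qd = Qs, so 172.8 - 0.2P = -158.75 + 0.75P; collecting terms, 331.55 = 0.95P and P* = 349.
Substitute back: Q* = 172.8 - 0.2(349) = 103.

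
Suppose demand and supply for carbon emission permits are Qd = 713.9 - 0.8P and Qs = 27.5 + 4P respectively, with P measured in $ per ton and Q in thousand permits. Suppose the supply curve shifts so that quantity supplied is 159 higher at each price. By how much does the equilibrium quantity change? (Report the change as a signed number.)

The market clears where 713.9 - 0.8P = 27.5 + 4P. Rearranging, 4.8P = 686.4, hence P* = 143.
Plugging P* into demand: Q* = 713.9 - 0.8(143) = 599.5.
After the shift, supply is Qs = 186.5 + 4P.
Re-solving, 4.8P = 527.4 gives P = 109.875 and Q = 626.
ΔQ = 626 - 599.5 = 26.5.

ΔQ = 26.5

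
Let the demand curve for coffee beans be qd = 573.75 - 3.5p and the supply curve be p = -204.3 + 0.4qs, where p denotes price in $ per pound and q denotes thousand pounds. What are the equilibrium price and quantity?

p* = 10.5, q* = 537

In direct form, qs = 510.75 + 2.5p.
At equilibrium qd = qs, so 573.75 - 3.5p = 510.75 + 2.5p; collecting terms, 63 = 6p and p* = 10.5.
From the demand curve, q* = 573.75 - 3.5(10.5) = 537.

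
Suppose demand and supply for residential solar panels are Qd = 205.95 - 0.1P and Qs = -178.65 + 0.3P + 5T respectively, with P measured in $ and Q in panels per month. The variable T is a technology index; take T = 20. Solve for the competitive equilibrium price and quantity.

P* = 711.5, Q* = 134.8

With T = 20, supply is Qs = -78.65 + 0.3P.
Set Qd = Qs: 205.95 - 0.1P = -78.65 + 0.3P, so 284.6 = 0.4P and P* = 711.5.
Then Q* = 205.95 - 0.1(711.5) = 134.8.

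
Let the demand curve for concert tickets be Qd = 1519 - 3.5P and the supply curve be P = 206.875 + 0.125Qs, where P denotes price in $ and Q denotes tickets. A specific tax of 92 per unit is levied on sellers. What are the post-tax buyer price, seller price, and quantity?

In direct form, Qs = -1655 + 8P.
Sellers keep P_s = P_b - 92 per unit, so supply in terms of the buyer price is Qs = -2391 + 8P_b.
Set Qd = Qs: 1519 - 3.5P_b = -2391 + 8P_b, so 3910 = 11.5P_b and P_b = 340.
Then P_s = 340 - 92 = 248 and Q = 1519 - 3.5(340) = 329.

P_b = 340, P_s = 248, Q = 329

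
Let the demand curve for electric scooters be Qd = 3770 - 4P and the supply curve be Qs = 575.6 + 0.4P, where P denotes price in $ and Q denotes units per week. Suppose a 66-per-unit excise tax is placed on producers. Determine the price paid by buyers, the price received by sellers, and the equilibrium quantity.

P_b = 732, P_s = 666, Q = 842

The tax drives a wedge P_b - P_s = 66. Substituting P_s = P_b - 66 into supply: Qs = 549.2 + 0.4P_b.
Set Qd = Qs: 3770 - 4P_b = 549.2 + 0.4P_b, so 3220.8 = 4.4P_b and P_b = 732.
Then P_s = 732 - 66 = 666 and Q = 3770 - 4(732) = 842.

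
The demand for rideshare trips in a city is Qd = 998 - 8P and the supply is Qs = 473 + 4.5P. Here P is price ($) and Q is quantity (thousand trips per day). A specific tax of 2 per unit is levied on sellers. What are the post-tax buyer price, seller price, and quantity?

Sellers keep P_s = P_b - 2 per unit, so supply in terms of the buyer price is Qs = 464 + 4.5P_b.
Set Qd = Qs: 998 - 8P_b = 464 + 4.5P_b, so 534 = 12.5P_b and P_b = 42.72.
So P_s = 40.72 and the quantity traded is Q = 998 - 8(42.72) = 656.24.

P_b = 42.72, P_s = 40.72, Q = 656.24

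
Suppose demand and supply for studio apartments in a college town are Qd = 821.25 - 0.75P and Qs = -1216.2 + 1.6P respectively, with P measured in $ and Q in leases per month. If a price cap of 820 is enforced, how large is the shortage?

Shortage = 110.45

Evaluating both curves at the ceiling price 820 gives Qd = 206.25, Qs = 95.8.
Shortage = Qd - Qs = 206.25 - 95.8 = 110.45.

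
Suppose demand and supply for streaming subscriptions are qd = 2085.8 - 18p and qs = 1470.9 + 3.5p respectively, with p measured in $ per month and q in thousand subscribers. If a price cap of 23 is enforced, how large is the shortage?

Shortage = 120.4

At p = 23: qd = 1671.8 and qs = 1551.4.
Shortage = qd - qs = 1671.8 - 1551.4 = 120.4.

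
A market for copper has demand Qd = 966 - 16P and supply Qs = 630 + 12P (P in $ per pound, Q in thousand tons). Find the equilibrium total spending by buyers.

Equating demand and supply, 966 - 16P = 630 + 12P gives 28P = 336, so P* = 12.
Then Q* = 966 - 16(12) = 774.
Total spending by buyers = P* × Q* = 12 × 774 = 9288.

Total spending by buyers = 9288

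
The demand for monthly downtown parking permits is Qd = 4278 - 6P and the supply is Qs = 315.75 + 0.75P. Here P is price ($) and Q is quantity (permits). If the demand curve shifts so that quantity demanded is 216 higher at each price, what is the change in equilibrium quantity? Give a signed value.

The market clears where 4278 - 6P = 315.75 + 0.75P. Rearranging, 6.75P = 3962.25, hence P* = 587.
Plugging P* into demand: Q* = 4278 - 6(587) = 756.
After the shift, demand is Qd = 4494 - 6P.
New equilibrium: 4178.25 = 6.75P, so P = 619 and Q = 780.
ΔQ = 780 - 756 = 24.

ΔQ = 24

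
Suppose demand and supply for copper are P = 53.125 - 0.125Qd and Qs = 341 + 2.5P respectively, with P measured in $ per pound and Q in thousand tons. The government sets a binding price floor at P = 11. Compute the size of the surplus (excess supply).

Rewriting in direct form: Qd = 425 - 8P.
Evaluating both curves at the floor price 11 gives Qd = 337, Qs = 368.5.
Surplus = Qs - Qd = 368.5 - 337 = 31.5.

Surplus = 31.5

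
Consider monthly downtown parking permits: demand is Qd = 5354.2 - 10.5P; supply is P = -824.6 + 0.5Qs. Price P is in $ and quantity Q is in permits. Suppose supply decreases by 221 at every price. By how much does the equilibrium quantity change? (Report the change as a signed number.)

ΔQ = -185.64

Rewriting in direct form: Qs = 1649.2 + 2P.
The market clears where 5354.2 - 10.5P = 1649.2 + 2P. Rearranging, 12.5P = 3705, hence P* = 296.4.
From the demand curve, Q* = 5354.2 - 10.5(296.4) = 2242.
After the shift, supply is Qs = 1428.2 + 2P.
Re-solving, 12.5P = 3926 gives P = 314.08 and Q = 2056.36.
ΔQ = 2056.36 - 2242 = -185.64.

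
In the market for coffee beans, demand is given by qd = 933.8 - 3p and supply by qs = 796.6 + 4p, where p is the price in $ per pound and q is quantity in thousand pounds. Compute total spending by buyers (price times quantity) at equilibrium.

Total spending by buyers = 17150

Set qd = qs: 933.8 - 3p = 796.6 + 4p, so 137.2 = 7p and p* = 19.6.
Substitute back: q* = 933.8 - 3(19.6) = 875.
Total spending by buyers = p* × q* = 19.6 × 875 = 17150.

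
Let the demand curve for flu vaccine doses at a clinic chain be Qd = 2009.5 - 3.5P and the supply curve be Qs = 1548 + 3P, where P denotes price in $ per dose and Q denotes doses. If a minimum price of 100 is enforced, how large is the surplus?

Surplus = 188.5

At P = 100: Qd = 1659.5 and Qs = 1848.
Surplus = Qs - Qd = 1848 - 1659.5 = 188.5.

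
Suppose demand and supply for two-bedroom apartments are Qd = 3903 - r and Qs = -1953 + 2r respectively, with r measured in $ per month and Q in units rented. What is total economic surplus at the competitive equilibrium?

At equilibrium Qd = Qs, so 3903 - r = -1953 + 2r; collecting terms, 5856 = 3r and r* = 1952.
Substitute back: Q* = 3903 - 1952 = 1951.
Demand choke price = 3903; supply choke price = 976.5. CS = ½(3903 - 1952)(1951) = 1903200.5; PS = ½(1952 - 976.5)(1951) = 951600.25. Total surplus = 2854800.75.

Total surplus = 2854800.75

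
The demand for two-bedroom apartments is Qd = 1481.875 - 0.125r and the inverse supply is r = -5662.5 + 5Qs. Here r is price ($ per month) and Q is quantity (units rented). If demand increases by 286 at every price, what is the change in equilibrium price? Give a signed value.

Δr = 880

Solving each curve for Q: Qs = 1132.5 + 0.2r.
Equating demand and supply, 1481.875 - 0.125r = 1132.5 + 0.2r gives 0.325r = 349.375, so r* = 1075.
Plugging r* into demand: Q* = 1481.875 - 0.125(1075) = 1347.5.
After the shift, demand is Qd = 1767.875 - 0.125r.
The new intersection has 635.375 = 0.325r, i.e. r = 1955, Q = 1523.5.
Δr = 1955 - 1075 = 880.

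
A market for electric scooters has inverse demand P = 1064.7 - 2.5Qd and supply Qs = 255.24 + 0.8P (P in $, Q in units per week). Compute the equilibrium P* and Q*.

In direct form, Qd = 425.88 - 0.4P.
Set Qd = Qs: 425.88 - 0.4P = 255.24 + 0.8P, so 170.64 = 1.2P and P* = 142.2.
Plugging P* into demand: Q* = 425.88 - 0.4(142.2) = 369.

P* = 142.2, Q* = 369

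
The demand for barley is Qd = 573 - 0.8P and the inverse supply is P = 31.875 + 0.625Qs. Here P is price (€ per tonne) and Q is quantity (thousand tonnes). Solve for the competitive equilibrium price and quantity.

P* = 260, Q* = 365

Inverting to quantity form: Qs = -51 + 1.6P.
The market clears where 573 - 0.8P = -51 + 1.6P. Rearranging, 2.4P = 624, hence P* = 260.
Plugging P* into demand: Q* = 573 - 0.8(260) = 365.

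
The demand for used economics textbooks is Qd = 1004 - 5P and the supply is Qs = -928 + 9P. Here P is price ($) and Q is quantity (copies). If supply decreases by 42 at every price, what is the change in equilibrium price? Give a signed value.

ΔP = 3

At equilibrium Qd = Qs, so 1004 - 5P = -928 + 9P; collecting terms, 1932 = 14P and P* = 138.
Then Q* = 1004 - 5(138) = 314.
After the shift, supply is Qs = -970 + 9P.
New equilibrium: 1974 = 14P, so P = 141 and Q = 299.
ΔP = 141 - 138 = 3.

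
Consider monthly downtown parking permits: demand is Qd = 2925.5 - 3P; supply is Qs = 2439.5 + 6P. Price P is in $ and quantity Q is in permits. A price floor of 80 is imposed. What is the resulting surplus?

Surplus = 234

Evaluating both curves at the floor price 80 gives Qd = 2685.5, Qs = 2919.5.
Surplus = Qs - Qd = 2919.5 - 2685.5 = 234.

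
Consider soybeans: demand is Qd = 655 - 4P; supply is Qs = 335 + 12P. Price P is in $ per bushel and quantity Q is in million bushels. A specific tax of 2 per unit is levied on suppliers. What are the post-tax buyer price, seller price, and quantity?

P_b = 21.5, P_s = 19.5, Q = 569

With a tax of 2 on suppliers, they supply based on the net price P_s = P_b - 2, so Qs = 311 + 12P_b.
Equate demand and the shifted supply: 655 - 4P_b = 311 + 12P_b, giving 16P_b = 344, so P_b = 21.5.
So P_s = 19.5 and the quantity traded is Q = 655 - 4(21.5) = 569.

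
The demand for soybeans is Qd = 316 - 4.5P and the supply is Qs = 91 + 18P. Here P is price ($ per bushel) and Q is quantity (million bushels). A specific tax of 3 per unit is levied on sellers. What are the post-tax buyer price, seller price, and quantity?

With a tax of 3 on sellers, they supply based on the net price P_s = P_b - 3, so Qs = 37 + 18P_b.
Equate demand and the shifted supply: 316 - 4.5P_b = 37 + 18P_b, giving 22.5P_b = 279, so P_b = 12.4.
So P_s = 9.4 and the quantity traded is Q = 316 - 4.5(12.4) = 260.2.

P_b = 12.4, P_s = 9.4, Q = 260.2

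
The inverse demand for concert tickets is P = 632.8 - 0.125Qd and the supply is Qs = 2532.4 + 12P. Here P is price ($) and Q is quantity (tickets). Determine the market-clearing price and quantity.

Inverting to quantity form: Qd = 5062.4 - 8P.
Set Qd = Qs: 5062.4 - 8P = 2532.4 + 12P, so 2530 = 20P and P* = 126.5.
From the demand curve, Q* = 5062.4 - 8(126.5) = 4050.4.

P* = 126.5, Q* = 4050.4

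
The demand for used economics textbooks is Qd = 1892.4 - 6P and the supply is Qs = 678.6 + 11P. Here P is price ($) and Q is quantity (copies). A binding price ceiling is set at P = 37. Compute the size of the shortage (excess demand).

Shortage = 584.8

At P = 37: Qd = 1670.4 and Qs = 1085.6.
Shortage = Qd - Qs = 1670.4 - 1085.6 = 584.8.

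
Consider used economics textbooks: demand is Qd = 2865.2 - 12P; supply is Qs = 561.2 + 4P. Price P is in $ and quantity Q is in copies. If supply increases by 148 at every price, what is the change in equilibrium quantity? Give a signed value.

ΔQ = 111

Set Qd = Qs: 2865.2 - 12P = 561.2 + 4P, so 2304 = 16P and P* = 144.
Then Q* = 2865.2 - 12(144) = 1137.2.
After the shift, supply is Qs = 709.2 + 4P.
Re-solving, 16P = 2156 gives P = 134.75 and Q = 1248.2.
ΔQ = 1248.2 - 1137.2 = 111.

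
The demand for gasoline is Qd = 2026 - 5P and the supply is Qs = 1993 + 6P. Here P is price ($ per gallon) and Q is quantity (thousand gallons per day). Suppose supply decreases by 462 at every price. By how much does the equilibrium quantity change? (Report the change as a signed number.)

At equilibrium Qd = Qs, so 2026 - 5P = 1993 + 6P; collecting terms, 33 = 11P and P* = 3.
Then Q* = 2026 - 5(3) = 2011.
After the shift, supply is Qs = 1531 + 6P.
Re-solving, 11P = 495 gives P = 45 and Q = 1801.
ΔQ = 1801 - 2011 = -210.

ΔQ = -210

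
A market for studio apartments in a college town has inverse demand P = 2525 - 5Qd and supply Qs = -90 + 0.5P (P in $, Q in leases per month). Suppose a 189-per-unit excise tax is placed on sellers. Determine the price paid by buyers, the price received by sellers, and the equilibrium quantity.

P_b = 985, P_s = 796, Q = 308

Rewriting in direct form: Qd = 505 - 0.2P.
Sellers keep P_s = P_b - 189 per unit, so supply in terms of the buyer price is Qs = -184.5 + 0.5P_b.
Market clearing requires 505 - 0.2P_b = -184.5 + 0.5P_b; hence 689.5 = 0.7P_b and P_b = 985.
So P_s = 796 and the quantity traded is Q = 505 - 0.2(985) = 308.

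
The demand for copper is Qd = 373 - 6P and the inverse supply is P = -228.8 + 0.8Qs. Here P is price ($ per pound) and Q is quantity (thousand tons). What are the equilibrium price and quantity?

In direct form, Qs = 286 + 1.25P.
The market clears where 373 - 6P = 286 + 1.25P. Rearranging, 7.25P = 87, hence P* = 12.
Substitute back: Q* = 373 - 6(12) = 301.

P* = 12, Q* = 301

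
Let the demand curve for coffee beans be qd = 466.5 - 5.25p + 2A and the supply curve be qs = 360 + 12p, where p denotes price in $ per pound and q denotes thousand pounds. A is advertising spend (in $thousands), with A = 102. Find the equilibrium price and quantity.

p* = 18, q* = 576

With A = 102, demand is qd = 670.5 - 5.25p.
At equilibrium qd = qs, so 670.5 - 5.25p = 360 + 12p; collecting terms, 310.5 = 17.25p and p* = 18.
Plugging p* into demand: q* = 670.5 - 5.25(18) = 576.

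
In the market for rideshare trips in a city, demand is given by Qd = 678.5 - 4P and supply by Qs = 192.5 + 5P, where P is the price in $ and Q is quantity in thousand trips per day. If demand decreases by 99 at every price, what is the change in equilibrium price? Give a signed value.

Equating demand and supply, 678.5 - 4P = 192.5 + 5P gives 9P = 486, so P* = 54.
Substitute back: Q* = 678.5 - 4(54) = 462.5.
After the shift, demand is Qd = 579.5 - 4P.
New equilibrium: 387 = 9P, so P = 43 and Q = 407.5.
ΔP = 43 - 54 = -11.

ΔP = -11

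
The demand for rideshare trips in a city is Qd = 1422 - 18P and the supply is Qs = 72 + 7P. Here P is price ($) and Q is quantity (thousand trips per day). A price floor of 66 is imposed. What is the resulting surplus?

Surplus = 300

At P = 66: Qd = 234 and Qs = 534.
Surplus = Qs - Qd = 534 - 234 = 300.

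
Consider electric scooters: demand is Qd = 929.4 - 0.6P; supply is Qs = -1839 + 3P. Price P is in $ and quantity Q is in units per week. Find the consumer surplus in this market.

Consumer surplus = 182520

Equating demand and supply, 929.4 - 0.6P = -1839 + 3P gives 3.6P = 2768.4, so P* = 769.
Substitute back: Q* = 929.4 - 0.6(769) = 468.
Demand choke price (Qd = 0): P = 929.4/0.6 = 1549. Consumer surplus = ½ × (1549 - 769) × 468 = 182520.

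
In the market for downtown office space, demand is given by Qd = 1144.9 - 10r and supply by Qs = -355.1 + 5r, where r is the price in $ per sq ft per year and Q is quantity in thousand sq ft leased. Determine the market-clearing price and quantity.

Equating demand and supply, 1144.9 - 10r = -355.1 + 5r gives 15r = 1500, so r* = 100.
Substitute back: Q* = 1144.9 - 10(100) = 144.9.

r* = 100, Q* = 144.9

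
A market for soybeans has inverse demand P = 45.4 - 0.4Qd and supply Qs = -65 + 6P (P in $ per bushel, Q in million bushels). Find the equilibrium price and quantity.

Solving each curve for Q: Qd = 113.5 - 2.5P.
The market clears where 113.5 - 2.5P = -65 + 6P. Rearranging, 8.5P = 178.5, hence P* = 21.
Then Q* = 113.5 - 2.5(21) = 61.

P* = 21, Q* = 61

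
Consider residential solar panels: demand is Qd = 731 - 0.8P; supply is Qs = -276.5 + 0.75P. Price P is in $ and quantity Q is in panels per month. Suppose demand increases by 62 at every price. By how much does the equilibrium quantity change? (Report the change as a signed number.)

ΔQ = 30

The market clears where 731 - 0.8P = -276.5 + 0.75P. Rearranging, 1.55P = 1007.5, hence P* = 650.
Then Q* = 731 - 0.8(650) = 211.
After the shift, demand is Qd = 793 - 0.8P.
Re-solving, 1.55P = 1069.5 gives P = 690 and Q = 241.
ΔQ = 241 - 211 = 30.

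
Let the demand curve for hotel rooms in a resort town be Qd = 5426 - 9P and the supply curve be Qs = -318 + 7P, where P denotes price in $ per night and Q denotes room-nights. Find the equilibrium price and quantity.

The market clears where 5426 - 9P = -318 + 7P. Rearranging, 16P = 5744, hence P* = 359.
Then Q* = 5426 - 9(359) = 2195.

P* = 359, Q* = 2195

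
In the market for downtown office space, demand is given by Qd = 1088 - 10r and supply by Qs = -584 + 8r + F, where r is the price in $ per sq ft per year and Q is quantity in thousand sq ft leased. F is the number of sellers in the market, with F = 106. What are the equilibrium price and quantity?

r* = 87, Q* = 218

With F = 106, supply is Qs = -478 + 8r.
At equilibrium Qd = Qs, so 1088 - 10r = -478 + 8r; collecting terms, 1566 = 18r and r* = 87.
Plugging r* into demand: Q* = 1088 - 10(87) = 218.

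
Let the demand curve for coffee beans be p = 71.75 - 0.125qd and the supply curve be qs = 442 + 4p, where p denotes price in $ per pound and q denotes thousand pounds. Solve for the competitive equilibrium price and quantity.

Inverting to quantity form: qd = 574 - 8p.
Set qd = qs: 574 - 8p = 442 + 4p, so 132 = 12p and p* = 11.
Plugging p* into demand: q* = 574 - 8(11) = 486.

p* = 11, q* = 486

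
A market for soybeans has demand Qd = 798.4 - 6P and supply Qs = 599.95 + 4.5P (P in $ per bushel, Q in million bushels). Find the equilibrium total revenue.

Total revenue = 12946.5

At equilibrium Qd = Qs, so 798.4 - 6P = 599.95 + 4.5P; collecting terms, 198.45 = 10.5P and P* = 18.9.
Then Q* = 798.4 - 6(18.9) = 685.
Total revenue = P* × Q* = 18.9 × 685 = 12946.5.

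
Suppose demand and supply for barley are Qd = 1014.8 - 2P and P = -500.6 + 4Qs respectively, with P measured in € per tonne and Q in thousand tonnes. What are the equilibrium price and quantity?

P* = 395.4, Q* = 224

In direct form, Qs = 125.15 + 0.25P.
At equilibrium Qd = Qs, so 1014.8 - 2P = 125.15 + 0.25P; collecting terms, 889.65 = 2.25P and P* = 395.4.
Substitute back: Q* = 1014.8 - 2(395.4) = 224.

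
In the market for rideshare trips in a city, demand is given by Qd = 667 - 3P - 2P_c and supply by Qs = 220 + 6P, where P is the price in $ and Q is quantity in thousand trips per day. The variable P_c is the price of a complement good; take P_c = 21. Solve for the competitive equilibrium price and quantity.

P* = 45, Q* = 490

With P_c = 21, demand is Qd = 625 - 3P.
The market clears where 625 - 3P = 220 + 6P. Rearranging, 9P = 405, hence P* = 45.
From the demand curve, Q* = 625 - 3(45) = 490.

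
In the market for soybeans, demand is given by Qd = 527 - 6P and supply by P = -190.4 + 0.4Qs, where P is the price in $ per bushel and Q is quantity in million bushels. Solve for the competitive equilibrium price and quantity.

P* = 6, Q* = 491

In direct form, Qs = 476 + 2.5P.
The market clears where 527 - 6P = 476 + 2.5P. Rearranging, 8.5P = 51, hence P* = 6.
Then Q* = 527 - 6(6) = 491.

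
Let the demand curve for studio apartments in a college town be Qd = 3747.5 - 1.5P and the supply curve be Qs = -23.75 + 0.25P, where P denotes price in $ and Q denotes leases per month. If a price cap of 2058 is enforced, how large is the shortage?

Shortage = 169.75

With P fixed at 2058, quantity demanded is 660.5 and quantity supplied is 490.75.
Shortage = Qd - Qs = 660.5 - 490.75 = 169.75.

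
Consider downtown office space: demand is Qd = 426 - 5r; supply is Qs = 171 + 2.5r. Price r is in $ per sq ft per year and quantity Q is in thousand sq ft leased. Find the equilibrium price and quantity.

Equating demand and supply, 426 - 5r = 171 + 2.5r gives 7.5r = 255, so r* = 34.
Then Q* = 426 - 5(34) = 256.

r* = 34, Q* = 256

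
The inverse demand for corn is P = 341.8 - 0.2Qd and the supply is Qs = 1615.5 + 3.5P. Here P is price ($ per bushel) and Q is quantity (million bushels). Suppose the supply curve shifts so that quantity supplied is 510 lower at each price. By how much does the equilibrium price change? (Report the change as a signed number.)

ΔP = 60

Rewriting in direct form: Qd = 1709 - 5P.
At equilibrium Qd = Qs, so 1709 - 5P = 1615.5 + 3.5P; collecting terms, 93.5 = 8.5P and P* = 11.
Then Q* = 1709 - 5(11) = 1654.
After the shift, supply is Qs = 1105.5 + 3.5P.
Re-solving, 8.5P = 603.5 gives P = 71 and Q = 1354.
ΔP = 71 - 11 = 60.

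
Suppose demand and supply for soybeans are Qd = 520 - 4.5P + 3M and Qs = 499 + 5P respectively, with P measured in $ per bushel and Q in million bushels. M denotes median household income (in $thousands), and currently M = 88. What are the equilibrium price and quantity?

P* = 30, Q* = 649

With M = 88, demand is Qd = 784 - 4.5P.
Set Qd = Qs: 784 - 4.5P = 499 + 5P, so 285 = 9.5P and P* = 30.
From the demand curve, Q* = 784 - 4.5(30) = 649.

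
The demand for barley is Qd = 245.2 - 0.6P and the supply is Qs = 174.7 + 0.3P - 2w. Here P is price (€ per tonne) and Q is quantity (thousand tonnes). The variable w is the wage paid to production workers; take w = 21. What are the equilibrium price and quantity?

With w = 21, supply is Qs = 132.7 + 0.3P.
Equating demand and supply, 245.2 - 0.6P = 132.7 + 0.3P gives 0.9P = 112.5, so P* = 125.
From the demand curve, Q* = 245.2 - 0.6(125) = 170.2.

P* = 125, Q* = 170.2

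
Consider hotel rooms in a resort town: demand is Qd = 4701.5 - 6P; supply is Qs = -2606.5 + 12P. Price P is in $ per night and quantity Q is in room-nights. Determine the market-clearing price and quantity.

The market clears where 4701.5 - 6P = -2606.5 + 12P. Rearranging, 18P = 7308, hence P* = 406.
Substitute back: Q* = 4701.5 - 6(406) = 2265.5.

P* = 406, Q* = 2265.5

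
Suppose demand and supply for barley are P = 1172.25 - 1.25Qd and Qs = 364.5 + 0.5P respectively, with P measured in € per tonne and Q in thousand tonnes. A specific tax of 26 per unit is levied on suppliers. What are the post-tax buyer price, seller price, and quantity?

In direct form, Qd = 937.8 - 0.8P.
Suppliers keep P_s = P_b - 26 per unit, so supply in terms of the buyer price is Qs = 351.5 + 0.5P_b.
Market clearing requires 937.8 - 0.8P_b = 351.5 + 0.5P_b; hence 586.3 = 1.3P_b and P_b = 451.
Then P_s = 451 - 26 = 425 and Q = 937.8 - 0.8(451) = 577.

P_b = 451, P_s = 425, Q = 577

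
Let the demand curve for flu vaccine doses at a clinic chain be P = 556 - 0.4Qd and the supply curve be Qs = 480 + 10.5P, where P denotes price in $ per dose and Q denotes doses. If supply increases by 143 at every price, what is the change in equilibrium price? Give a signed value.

ΔP = -11

Solving each curve for Q: Qd = 1390 - 2.5P.
Equating demand and supply, 1390 - 2.5P = 480 + 10.5P gives 13P = 910, so P* = 70.
Substitute back: Q* = 1390 - 2.5(70) = 1215.
After the shift, supply is Qs = 623 + 10.5P.
The new intersection has 767 = 13P, i.e. P = 59, Q = 1242.5.
ΔP = 59 - 70 = -11.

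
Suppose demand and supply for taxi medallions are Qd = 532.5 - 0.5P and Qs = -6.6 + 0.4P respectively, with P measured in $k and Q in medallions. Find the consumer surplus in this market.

Consumer surplus = 54289

At equilibrium Qd = Qs, so 532.5 - 0.5P = -6.6 + 0.4P; collecting terms, 539.1 = 0.9P and P* = 599.
Substitute back: Q* = 532.5 - 0.5(599) = 233.
Demand choke price (Qd = 0): P = 532.5/0.5 = 1065. Consumer surplus = ½ × (1065 - 599) × 233 = 54289.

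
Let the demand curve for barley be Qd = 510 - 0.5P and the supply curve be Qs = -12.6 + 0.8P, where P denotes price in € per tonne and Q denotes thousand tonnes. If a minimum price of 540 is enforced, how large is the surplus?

Surplus = 179.4

Evaluating both curves at the floor price 540 gives Qd = 240, Qs = 419.4.
Surplus = Qs - Qd = 419.4 - 240 = 179.4.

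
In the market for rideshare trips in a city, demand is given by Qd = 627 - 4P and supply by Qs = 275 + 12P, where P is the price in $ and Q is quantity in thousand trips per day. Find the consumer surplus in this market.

The market clears where 627 - 4P = 275 + 12P. Rearranging, 16P = 352, hence P* = 22.
Substitute back: Q* = 627 - 4(22) = 539.
Demand choke price (Qd = 0): P = 627/4 = 156.75. Consumer surplus = ½ × (156.75 - 22) × 539 = 36315.125.

Consumer surplus = 36315.125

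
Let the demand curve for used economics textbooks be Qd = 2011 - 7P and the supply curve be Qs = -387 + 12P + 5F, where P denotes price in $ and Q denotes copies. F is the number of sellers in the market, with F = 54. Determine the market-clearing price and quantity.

P* = 112, Q* = 1227

With F = 54, supply is Qs = -117 + 12P.
The market clears where 2011 - 7P = -117 + 12P. Rearranging, 19P = 2128, hence P* = 112.
From the demand curve, Q* = 2011 - 7(112) = 1227.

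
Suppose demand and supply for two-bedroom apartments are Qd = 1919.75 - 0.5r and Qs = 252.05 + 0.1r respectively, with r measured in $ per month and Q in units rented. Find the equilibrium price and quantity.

r* = 2779.5, Q* = 530

The market clears where 1919.75 - 0.5r = 252.05 + 0.1r. Rearranging, 0.6r = 1667.7, hence r* = 2779.5.
From the demand curve, Q* = 1919.75 - 0.5(2779.5) = 530.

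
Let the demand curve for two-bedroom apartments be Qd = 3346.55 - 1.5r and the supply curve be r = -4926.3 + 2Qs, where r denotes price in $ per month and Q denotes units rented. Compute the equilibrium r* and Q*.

r* = 441.7, Q* = 2684

In direct form, Qs = 2463.15 + 0.5r.
The market clears where 3346.55 - 1.5r = 2463.15 + 0.5r. Rearranging, 2r = 883.4, hence r* = 441.7.
Then Q* = 3346.55 - 1.5(441.7) = 2684.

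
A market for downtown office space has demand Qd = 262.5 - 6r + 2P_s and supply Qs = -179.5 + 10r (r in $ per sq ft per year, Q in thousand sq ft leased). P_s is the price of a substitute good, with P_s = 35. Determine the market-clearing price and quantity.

With P_s = 35, demand is Qd = 332.5 - 6r.
Equating demand and supply, 332.5 - 6r = -179.5 + 10r gives 16r = 512, so r* = 32.
Substitute back: Q* = 332.5 - 6(32) = 140.5.

r* = 32, Q* = 140.5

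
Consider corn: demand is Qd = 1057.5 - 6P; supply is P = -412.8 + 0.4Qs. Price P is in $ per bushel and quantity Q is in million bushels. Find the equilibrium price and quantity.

P* = 3, Q* = 1039.5

Solving each curve for Q: Qs = 1032 + 2.5P.
The market clears where 1057.5 - 6P = 1032 + 2.5P. Rearranging, 8.5P = 25.5, hence P* = 3.
Plugging P* into demand: Q* = 1057.5 - 6(3) = 1039.5.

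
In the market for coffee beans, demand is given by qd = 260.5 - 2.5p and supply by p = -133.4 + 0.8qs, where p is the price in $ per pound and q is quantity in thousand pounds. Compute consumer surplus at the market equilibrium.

In direct form, qs = 166.75 + 1.25p.
Set qd = qs: 260.5 - 2.5p = 166.75 + 1.25p, so 93.75 = 3.75p and p* = 25.
Then q* = 260.5 - 2.5(25) = 198.
Demand choke price (qd = 0): p = 260.5/2.5 = 104.2. Consumer surplus = ½ × (104.2 - 25) × 198 = 7840.8.

Consumer surplus = 7840.8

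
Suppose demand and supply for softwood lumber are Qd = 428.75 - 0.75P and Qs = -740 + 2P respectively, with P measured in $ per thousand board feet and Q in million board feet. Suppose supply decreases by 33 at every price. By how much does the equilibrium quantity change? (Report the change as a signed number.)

ΔQ = -9

At equilibrium Qd = Qs, so 428.75 - 0.75P = -740 + 2P; collecting terms, 1168.75 = 2.75P and P* = 425.
From the demand curve, Q* = 428.75 - 0.75(425) = 110.
After the shift, supply is Qs = -773 + 2P.
Re-solving, 2.75P = 1201.75 gives P = 437 and Q = 101.
ΔQ = 101 - 110 = -9.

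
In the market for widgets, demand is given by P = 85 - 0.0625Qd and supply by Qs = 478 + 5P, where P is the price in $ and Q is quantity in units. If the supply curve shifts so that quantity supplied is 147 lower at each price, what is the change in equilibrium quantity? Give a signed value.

ΔQ = -112

Rewriting in direct form: Qd = 1360 - 16P.
At equilibrium Qd = Qs, so 1360 - 16P = 478 + 5P; collecting terms, 882 = 21P and P* = 42.
Plugging P* into demand: Q* = 1360 - 16(42) = 688.
After the shift, supply is Qs = 331 + 5P.
Re-solving, 21P = 1029 gives P = 49 and Q = 576.
ΔQ = 576 - 688 = -112.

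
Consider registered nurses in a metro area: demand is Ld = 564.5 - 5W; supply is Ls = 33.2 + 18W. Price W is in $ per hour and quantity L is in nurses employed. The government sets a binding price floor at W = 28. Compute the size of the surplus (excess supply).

Surplus = 112.7

At W = 28: Ld = 424.5 and Ls = 537.2.
Surplus = Ls - Ld = 537.2 - 424.5 = 112.7.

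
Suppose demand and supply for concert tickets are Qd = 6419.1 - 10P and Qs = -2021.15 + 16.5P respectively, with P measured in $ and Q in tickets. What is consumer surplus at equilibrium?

Equating demand and supply, 6419.1 - 10P = -2021.15 + 16.5P gives 26.5P = 8440.25, so P* = 318.5.
From the demand curve, Q* = 6419.1 - 10(318.5) = 3234.1.
Demand choke price (Qd = 0): P = 6419.1/10 = 641.91. Consumer surplus = ½ × (641.91 - 318.5) × 3234.1 = 522970.1405.

Consumer surplus = 522970.1405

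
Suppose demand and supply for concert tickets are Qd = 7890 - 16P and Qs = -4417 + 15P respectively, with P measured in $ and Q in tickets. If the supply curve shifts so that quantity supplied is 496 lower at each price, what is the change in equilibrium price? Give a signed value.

Set Qd = Qs: 7890 - 16P = -4417 + 15P, so 12307 = 31P and P* = 397.
Plugging P* into demand: Q* = 7890 - 16(397) = 1538.
After the shift, supply is Qs = -4913 + 15P.
Re-solving, 31P = 12803 gives P = 413 and Q = 1282.
ΔP = 413 - 397 = 16.

ΔP = 16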